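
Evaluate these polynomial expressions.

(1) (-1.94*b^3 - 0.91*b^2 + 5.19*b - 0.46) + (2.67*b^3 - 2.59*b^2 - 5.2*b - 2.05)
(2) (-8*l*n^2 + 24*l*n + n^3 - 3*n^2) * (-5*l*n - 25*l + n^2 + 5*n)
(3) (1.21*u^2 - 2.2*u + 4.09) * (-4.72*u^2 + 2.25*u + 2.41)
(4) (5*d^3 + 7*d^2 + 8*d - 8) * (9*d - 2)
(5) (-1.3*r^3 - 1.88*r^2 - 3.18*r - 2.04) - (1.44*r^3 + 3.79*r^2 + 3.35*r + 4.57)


(1) = 0.73*b^3 - 3.5*b^2 - 0.01*b - 2.51
(2) = 40*l^2*n^3 + 80*l^2*n^2 - 600*l^2*n - 13*l*n^4 - 26*l*n^3 + 195*l*n^2 + n^5 + 2*n^4 - 15*n^3
(3) = -5.7112*u^4 + 13.1065*u^3 - 21.3387*u^2 + 3.9005*u + 9.8569
(4) = 45*d^4 + 53*d^3 + 58*d^2 - 88*d + 16
(5) = -2.74*r^3 - 5.67*r^2 - 6.53*r - 6.61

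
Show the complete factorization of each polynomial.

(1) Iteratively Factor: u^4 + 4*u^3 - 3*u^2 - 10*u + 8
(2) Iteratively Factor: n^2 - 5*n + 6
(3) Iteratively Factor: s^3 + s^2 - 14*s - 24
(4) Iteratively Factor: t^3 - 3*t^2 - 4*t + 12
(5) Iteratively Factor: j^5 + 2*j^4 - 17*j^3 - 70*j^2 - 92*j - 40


(1) = (u + 4)*(u^3 - 3*u + 2) = (u - 1)*(u + 4)*(u^2 + u - 2) = (u - 1)^2*(u + 4)*(u + 2)
(2) = (n - 3)*(n - 2)
(3) = (s + 2)*(s^2 - s - 12) = (s - 4)*(s + 2)*(s + 3)
(4) = (t + 2)*(t^2 - 5*t + 6) = (t - 2)*(t + 2)*(t - 3)
(5) = (j + 1)*(j^4 + j^3 - 18*j^2 - 52*j - 40) = (j + 1)*(j + 2)*(j^3 - j^2 - 16*j - 20) = (j + 1)*(j + 2)^2*(j^2 - 3*j - 10) = (j + 1)*(j + 2)^3*(j - 5)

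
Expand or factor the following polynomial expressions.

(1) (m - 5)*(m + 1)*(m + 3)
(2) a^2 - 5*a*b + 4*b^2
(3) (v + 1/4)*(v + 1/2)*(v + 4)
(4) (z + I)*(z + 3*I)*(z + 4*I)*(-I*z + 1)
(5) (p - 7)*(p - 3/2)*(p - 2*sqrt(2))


(1) = m^3 - m^2 - 17*m - 15
(2) = (a - 4*b)*(a - b)
(3) = v^3 + 19*v^2/4 + 25*v/8 + 1/2
(4) = -I*z^4 + 9*z^3 + 27*I*z^2 - 31*z - 12*I
(5) = p^3 - 17*p^2/2 - 2*sqrt(2)*p^2 + 21*p/2 + 17*sqrt(2)*p - 21*sqrt(2)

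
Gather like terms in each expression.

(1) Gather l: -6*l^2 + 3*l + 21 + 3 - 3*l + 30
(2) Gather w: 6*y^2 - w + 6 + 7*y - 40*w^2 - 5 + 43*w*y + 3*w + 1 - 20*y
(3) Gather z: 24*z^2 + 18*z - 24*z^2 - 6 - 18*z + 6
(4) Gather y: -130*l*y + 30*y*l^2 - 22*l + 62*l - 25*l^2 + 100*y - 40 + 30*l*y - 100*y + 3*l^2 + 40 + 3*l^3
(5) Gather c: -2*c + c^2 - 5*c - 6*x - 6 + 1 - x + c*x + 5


(1) = 54 - 6*l^2
(2) = -40*w^2 + w*(43*y + 2) + 6*y^2 - 13*y + 2
(3) = 0
(4) = 3*l^3 - 22*l^2 + 40*l + y*(30*l^2 - 100*l)
(5) = c^2 + c*(x - 7) - 7*x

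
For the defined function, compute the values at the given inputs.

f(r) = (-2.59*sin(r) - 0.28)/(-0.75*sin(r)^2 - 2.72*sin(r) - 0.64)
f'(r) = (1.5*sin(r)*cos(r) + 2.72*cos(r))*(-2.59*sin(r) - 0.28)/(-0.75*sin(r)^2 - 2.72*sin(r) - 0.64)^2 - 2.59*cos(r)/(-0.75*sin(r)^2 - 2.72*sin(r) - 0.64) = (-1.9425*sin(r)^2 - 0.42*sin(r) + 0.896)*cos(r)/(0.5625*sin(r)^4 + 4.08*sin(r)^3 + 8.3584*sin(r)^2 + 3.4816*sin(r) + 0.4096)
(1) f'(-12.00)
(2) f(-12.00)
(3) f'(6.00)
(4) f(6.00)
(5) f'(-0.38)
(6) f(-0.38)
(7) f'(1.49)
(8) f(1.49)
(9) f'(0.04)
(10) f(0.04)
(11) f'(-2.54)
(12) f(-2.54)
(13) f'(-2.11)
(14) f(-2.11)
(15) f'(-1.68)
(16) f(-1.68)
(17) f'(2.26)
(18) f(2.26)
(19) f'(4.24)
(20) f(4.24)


(1) = 0.02
(2) = 0.72
(3) = 219.07
(4) = 7.22
(5) = 10.32
(6) = 2.56
(7) = -0.01
(8) = 0.70
(9) = 1.56
(10) = 0.51
(11) = -0.97
(12) = 1.80
(13) = 0.07
(14) = 1.70
(15) = 0.04
(16) = 1.73
(17) = 0.04
(18) = 0.72
(19) = 0.09
(20) = 1.71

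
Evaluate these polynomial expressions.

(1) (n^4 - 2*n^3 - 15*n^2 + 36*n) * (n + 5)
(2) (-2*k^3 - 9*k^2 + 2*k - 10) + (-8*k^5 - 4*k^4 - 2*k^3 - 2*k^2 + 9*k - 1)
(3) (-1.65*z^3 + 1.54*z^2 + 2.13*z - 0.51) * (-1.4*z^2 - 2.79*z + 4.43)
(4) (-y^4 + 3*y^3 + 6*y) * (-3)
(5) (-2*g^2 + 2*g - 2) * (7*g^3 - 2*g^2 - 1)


(1) = n^5 + 3*n^4 - 25*n^3 - 39*n^2 + 180*n
(2) = -8*k^5 - 4*k^4 - 4*k^3 - 11*k^2 + 11*k - 11
(3) = 2.31*z^5 + 2.4475*z^4 - 14.5881*z^3 + 1.5935*z^2 + 10.8588*z - 2.2593
(4) = 3*y^4 - 9*y^3 - 18*y
(5) = -14*g^5 + 18*g^4 - 18*g^3 + 6*g^2 - 2*g + 2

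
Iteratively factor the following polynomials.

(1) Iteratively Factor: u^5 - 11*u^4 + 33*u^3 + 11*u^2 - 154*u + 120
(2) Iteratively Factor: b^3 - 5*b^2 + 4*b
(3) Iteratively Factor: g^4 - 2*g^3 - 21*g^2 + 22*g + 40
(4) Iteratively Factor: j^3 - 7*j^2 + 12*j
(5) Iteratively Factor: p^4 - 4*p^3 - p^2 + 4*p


(1) = (u - 3)*(u^4 - 8*u^3 + 9*u^2 + 38*u - 40) = (u - 3)*(u - 1)*(u^3 - 7*u^2 + 2*u + 40) = (u - 5)*(u - 3)*(u - 1)*(u^2 - 2*u - 8) = (u - 5)*(u - 4)*(u - 3)*(u - 1)*(u + 2)
(2) = (b - 4)*(b^2 - b) = (b - 4)*(b - 1)*(b)
(3) = (g - 5)*(g^3 + 3*g^2 - 6*g - 8) = (g - 5)*(g - 2)*(g^2 + 5*g + 4) = (g - 5)*(g - 2)*(g + 4)*(g + 1)
(4) = (j - 3)*(j^2 - 4*j) = (j - 4)*(j - 3)*(j)
(5) = (p + 1)*(p^3 - 5*p^2 + 4*p) = p*(p + 1)*(p^2 - 5*p + 4) = p*(p - 1)*(p + 1)*(p - 4)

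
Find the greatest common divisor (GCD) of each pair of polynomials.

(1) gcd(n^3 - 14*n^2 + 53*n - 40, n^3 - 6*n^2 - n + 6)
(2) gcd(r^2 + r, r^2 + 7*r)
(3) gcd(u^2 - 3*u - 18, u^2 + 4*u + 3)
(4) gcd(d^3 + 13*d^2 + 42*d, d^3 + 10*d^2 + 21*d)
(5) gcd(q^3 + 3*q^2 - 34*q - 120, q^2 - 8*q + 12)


(1) = gcd((n - 8)*(n - 5)*(n - 1), (n - 6)*(n - 1)*(n + 1)) = n - 1
(2) = gcd(r*(r + 1), r*(r + 7)) = r
(3) = u + 3
(4) = d^2 + 7*d
(5) = gcd((q - 6)*(q + 4)*(q + 5), (q - 6)*(q - 2)) = q - 6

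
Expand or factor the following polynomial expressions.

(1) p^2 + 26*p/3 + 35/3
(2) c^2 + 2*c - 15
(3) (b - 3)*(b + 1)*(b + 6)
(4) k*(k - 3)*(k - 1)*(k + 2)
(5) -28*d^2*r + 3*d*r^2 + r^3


(1) = (p + 5/3)*(p + 7)
(2) = (c - 3)*(c + 5)
(3) = b^3 + 4*b^2 - 15*b - 18
(4) = k^4 - 2*k^3 - 5*k^2 + 6*k
(5) = r*(-4*d + r)*(7*d + r)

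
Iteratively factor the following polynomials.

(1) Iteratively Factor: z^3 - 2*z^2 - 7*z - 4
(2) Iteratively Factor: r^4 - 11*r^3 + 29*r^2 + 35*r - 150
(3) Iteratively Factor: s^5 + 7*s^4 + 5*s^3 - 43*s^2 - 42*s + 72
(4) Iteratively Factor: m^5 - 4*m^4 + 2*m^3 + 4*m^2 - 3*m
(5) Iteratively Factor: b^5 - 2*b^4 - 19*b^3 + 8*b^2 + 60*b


(1) = (z + 1)*(z^2 - 3*z - 4) = (z + 1)^2*(z - 4)
(2) = (r - 3)*(r^3 - 8*r^2 + 5*r + 50) = (r - 3)*(r + 2)*(r^2 - 10*r + 25) = (r - 5)*(r - 3)*(r + 2)*(r - 5)
(3) = (s - 2)*(s^4 + 9*s^3 + 23*s^2 + 3*s - 36) = (s - 2)*(s + 3)*(s^3 + 6*s^2 + 5*s - 12) = (s - 2)*(s + 3)^2*(s^2 + 3*s - 4) = (s - 2)*(s - 1)*(s + 3)^2*(s + 4)
(4) = (m - 1)*(m^4 - 3*m^3 - m^2 + 3*m) = (m - 3)*(m - 1)*(m^3 - m) = (m - 3)*(m - 1)^2*(m^2 + m) = (m - 3)*(m - 1)^2*(m + 1)*(m)
(5) = (b)*(b^4 - 2*b^3 - 19*b^2 + 8*b + 60) = b*(b + 3)*(b^3 - 5*b^2 - 4*b + 20) = b*(b - 2)*(b + 3)*(b^2 - 3*b - 10) = b*(b - 5)*(b - 2)*(b + 3)*(b + 2)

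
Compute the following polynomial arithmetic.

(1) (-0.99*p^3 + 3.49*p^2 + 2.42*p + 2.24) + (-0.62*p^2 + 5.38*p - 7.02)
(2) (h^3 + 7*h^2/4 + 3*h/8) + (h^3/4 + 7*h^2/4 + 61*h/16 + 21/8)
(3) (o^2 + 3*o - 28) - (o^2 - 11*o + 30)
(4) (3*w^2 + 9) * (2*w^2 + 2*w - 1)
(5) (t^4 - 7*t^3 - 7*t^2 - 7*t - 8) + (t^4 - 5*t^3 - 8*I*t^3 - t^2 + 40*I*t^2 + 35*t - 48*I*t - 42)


(1) = -0.99*p^3 + 2.87*p^2 + 7.8*p - 4.78
(2) = 5*h^3/4 + 7*h^2/2 + 67*h/16 + 21/8
(3) = 14*o - 58
(4) = 6*w^4 + 6*w^3 + 15*w^2 + 18*w - 9
(5) = 2*t^4 - 12*t^3 - 8*I*t^3 - 8*t^2 + 40*I*t^2 + 28*t - 48*I*t - 50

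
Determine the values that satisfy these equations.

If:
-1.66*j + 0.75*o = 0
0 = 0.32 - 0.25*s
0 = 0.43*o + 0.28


Then:
j = -0.29
o = -0.65
s = 1.28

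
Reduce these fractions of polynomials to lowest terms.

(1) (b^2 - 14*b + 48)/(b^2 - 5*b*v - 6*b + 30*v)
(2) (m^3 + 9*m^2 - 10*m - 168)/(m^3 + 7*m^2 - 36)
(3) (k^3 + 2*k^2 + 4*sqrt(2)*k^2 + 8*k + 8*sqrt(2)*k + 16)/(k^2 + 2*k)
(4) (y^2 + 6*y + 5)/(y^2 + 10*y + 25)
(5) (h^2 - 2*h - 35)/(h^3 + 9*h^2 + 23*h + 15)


(1) = (8 - b)/(-b + 5*v)
(2) = (m^2 + 3*m - 28)/(m^2 + m - 6)
(3) = (k^2 + 4*sqrt(2)*k + 8)/k
(4) = (y + 1)/(y + 5)
(5) = (h - 7)/(h^2 + 4*h + 3)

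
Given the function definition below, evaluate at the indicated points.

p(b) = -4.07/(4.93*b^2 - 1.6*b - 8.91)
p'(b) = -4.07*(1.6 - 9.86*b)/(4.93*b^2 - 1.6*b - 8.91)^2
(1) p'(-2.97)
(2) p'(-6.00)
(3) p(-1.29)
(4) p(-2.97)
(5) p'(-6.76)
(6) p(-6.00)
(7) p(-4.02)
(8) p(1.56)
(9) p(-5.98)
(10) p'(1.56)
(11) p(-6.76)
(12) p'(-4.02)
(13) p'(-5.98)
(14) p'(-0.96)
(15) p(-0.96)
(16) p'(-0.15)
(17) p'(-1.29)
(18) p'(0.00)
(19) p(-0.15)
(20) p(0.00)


(1) = -0.08
(2) = -0.01
(3) = -3.00
(4) = -0.10
(5) = -0.01
(6) = -0.02
(7) = -0.05
(8) = -6.88
(9) = -0.02
(10) = 160.24
(11) = -0.02
(12) = -0.03
(13) = -0.01
(14) = -5.62
(15) = 1.44
(16) = -0.17
(17) = -31.60
(18) = -0.08
(19) = 0.48
(20) = 0.46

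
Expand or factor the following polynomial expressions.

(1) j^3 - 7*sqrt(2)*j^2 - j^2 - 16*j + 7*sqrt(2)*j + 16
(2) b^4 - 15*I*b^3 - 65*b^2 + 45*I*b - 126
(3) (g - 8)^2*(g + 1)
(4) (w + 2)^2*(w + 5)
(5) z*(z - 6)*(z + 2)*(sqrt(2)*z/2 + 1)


(1) = (j - 1)*(j - 8*sqrt(2))*(j + sqrt(2))
(2) = (b - 7*I)*(b - 6*I)*(b - 3*I)*(b + I)
(3) = g^3 - 15*g^2 + 48*g + 64
(4) = w^3 + 9*w^2 + 24*w + 20
(5) = sqrt(2)*z^4/2 - 2*sqrt(2)*z^3 + z^3 - 6*sqrt(2)*z^2 - 4*z^2 - 12*z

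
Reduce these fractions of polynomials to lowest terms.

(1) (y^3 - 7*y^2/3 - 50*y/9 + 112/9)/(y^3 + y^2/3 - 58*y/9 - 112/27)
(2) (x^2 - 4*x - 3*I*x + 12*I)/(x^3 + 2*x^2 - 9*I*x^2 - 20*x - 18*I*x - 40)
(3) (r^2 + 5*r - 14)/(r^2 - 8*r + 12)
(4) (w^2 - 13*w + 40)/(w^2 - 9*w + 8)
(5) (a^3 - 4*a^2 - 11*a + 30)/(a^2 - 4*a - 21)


(1) = (3*y - 6)/(3*y + 2)
(2) = (x^2 + x*(-4 - 3*I) + 12*I)/(x^3 + x^2*(2 - 9*I) + x*(-20 - 18*I) - 40)
(3) = (r + 7)/(r - 6)
(4) = (w - 5)/(w - 1)
(5) = (a^2 - 7*a + 10)/(a - 7)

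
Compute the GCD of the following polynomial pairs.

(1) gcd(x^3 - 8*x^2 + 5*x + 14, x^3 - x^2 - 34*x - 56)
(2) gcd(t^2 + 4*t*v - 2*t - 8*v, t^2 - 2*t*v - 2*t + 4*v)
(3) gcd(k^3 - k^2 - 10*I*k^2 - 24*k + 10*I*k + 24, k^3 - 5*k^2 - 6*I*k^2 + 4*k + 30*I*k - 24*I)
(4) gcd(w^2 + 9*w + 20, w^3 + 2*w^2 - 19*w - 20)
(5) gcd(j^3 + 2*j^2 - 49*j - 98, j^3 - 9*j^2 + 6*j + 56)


(1) = x - 7
(2) = gcd((t - 2)*(t + 4*v), (t - 2)*(t - 2*v)) = t - 2
(3) = gcd((k - 1)*(k - 6*I)*(k - 4*I), (k - 4)*(k - 1)*(k - 6*I)) = k^2 + k*(-1 - 6*I) + 6*I
(4) = w + 5
(5) = j^2 - 5*j - 14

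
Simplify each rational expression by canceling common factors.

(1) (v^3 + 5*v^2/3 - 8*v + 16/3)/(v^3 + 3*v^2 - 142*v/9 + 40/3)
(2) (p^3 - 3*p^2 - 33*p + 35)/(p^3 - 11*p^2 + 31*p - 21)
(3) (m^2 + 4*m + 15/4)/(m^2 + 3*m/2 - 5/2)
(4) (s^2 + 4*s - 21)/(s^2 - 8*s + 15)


(1) = (3*v^2 + 9*v - 12)/(3*v^2 + 13*v - 30)
(2) = (p + 5)/(p - 3)
(3) = (2*m + 3)/(2*m - 2)
(4) = (s + 7)/(s - 5)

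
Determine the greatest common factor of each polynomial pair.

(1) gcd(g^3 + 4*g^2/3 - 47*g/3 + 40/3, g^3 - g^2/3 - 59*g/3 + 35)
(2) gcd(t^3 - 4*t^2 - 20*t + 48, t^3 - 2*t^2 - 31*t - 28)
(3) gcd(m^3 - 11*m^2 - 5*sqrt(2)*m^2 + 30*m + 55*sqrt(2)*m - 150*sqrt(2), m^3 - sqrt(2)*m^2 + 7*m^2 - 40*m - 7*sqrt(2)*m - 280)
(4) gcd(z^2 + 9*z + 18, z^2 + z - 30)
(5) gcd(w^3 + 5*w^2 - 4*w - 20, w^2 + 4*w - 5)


(1) = g + 5
(2) = gcd((t - 6)*(t - 2)*(t + 4), (t - 7)*(t + 1)*(t + 4)) = t + 4
(3) = gcd((m - 6)*(m - 5)*(m - 5*sqrt(2)), (m + 7)*(m - 5*sqrt(2))*(m + 4*sqrt(2))) = m - 5*sqrt(2)
(4) = gcd((z + 3)*(z + 6), (z - 5)*(z + 6)) = z + 6
(5) = w + 5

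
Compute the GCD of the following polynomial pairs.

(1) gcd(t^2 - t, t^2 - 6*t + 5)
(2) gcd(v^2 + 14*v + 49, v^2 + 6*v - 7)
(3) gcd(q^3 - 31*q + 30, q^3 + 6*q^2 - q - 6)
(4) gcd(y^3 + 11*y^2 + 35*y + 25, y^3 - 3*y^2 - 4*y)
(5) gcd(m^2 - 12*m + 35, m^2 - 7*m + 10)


(1) = t - 1
(2) = v + 7
(3) = q^2 + 5*q - 6
(4) = y + 1
(5) = m - 5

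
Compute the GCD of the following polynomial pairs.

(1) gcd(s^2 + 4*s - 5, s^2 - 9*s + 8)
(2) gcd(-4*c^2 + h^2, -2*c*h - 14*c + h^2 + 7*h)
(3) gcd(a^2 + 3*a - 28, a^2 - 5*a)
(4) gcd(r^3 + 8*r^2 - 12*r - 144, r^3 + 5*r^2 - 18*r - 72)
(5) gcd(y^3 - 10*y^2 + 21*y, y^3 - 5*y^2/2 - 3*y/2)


(1) = gcd((s - 1)*(s + 5), (s - 8)*(s - 1)) = s - 1
(2) = 2*c - h
(3) = gcd((a - 4)*(a + 7), a*(a - 5)) = 1
(4) = r^2 + 2*r - 24
(5) = gcd(y*(y - 7)*(y - 3), y*(y - 3)*(y + 1/2)) = y^2 - 3*y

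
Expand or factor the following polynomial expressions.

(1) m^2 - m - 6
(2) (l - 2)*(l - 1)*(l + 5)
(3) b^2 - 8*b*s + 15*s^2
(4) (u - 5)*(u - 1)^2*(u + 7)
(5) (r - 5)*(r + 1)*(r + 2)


(1) = (m - 3)*(m + 2)
(2) = l^3 + 2*l^2 - 13*l + 10
(3) = (b - 5*s)*(b - 3*s)
(4) = u^4 - 38*u^2 + 72*u - 35
(5) = r^3 - 2*r^2 - 13*r - 10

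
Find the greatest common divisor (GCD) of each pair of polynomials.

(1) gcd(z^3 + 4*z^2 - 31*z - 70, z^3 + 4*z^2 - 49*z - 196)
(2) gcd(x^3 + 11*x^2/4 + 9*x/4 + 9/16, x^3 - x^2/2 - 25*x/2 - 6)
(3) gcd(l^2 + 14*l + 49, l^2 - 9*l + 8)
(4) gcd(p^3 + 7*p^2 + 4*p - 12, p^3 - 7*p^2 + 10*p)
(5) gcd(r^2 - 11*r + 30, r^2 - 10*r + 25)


(1) = z + 7
(2) = x + 1/2
(3) = 1
(4) = 1
(5) = gcd((r - 6)*(r - 5), (r - 5)^2) = r - 5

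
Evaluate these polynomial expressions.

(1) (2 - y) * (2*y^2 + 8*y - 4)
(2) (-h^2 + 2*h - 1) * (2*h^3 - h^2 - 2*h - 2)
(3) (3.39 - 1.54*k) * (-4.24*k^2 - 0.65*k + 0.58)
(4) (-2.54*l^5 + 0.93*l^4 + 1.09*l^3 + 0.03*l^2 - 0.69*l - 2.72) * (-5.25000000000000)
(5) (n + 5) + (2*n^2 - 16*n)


(1) = -2*y^3 - 4*y^2 + 20*y - 8
(2) = -2*h^5 + 5*h^4 - 2*h^3 - h^2 - 2*h + 2
(3) = 6.5296*k^3 - 13.3726*k^2 - 3.0967*k + 1.9662
(4) = 13.335*l^5 - 4.8825*l^4 - 5.7225*l^3 - 0.1575*l^2 + 3.6225*l + 14.28
(5) = 2*n^2 - 15*n + 5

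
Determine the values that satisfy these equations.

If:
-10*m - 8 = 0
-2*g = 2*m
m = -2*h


Then:
g = 4/5
h = 2/5
m = -4/5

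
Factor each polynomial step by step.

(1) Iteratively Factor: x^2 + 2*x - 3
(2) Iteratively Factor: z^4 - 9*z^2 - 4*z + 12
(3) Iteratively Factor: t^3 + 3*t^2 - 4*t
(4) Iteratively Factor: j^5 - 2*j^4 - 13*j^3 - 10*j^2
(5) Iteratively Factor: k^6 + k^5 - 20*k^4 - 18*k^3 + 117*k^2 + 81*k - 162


(1) = (x + 3)*(x - 1)
(2) = (z - 1)*(z^3 + z^2 - 8*z - 12) = (z - 1)*(z + 2)*(z^2 - z - 6) = (z - 1)*(z + 2)^2*(z - 3)
(3) = (t - 1)*(t^2 + 4*t) = t*(t - 1)*(t + 4)
(4) = (j + 1)*(j^4 - 3*j^3 - 10*j^2) = (j + 1)*(j + 2)*(j^3 - 5*j^2) = j*(j + 1)*(j + 2)*(j^2 - 5*j) = j*(j - 5)*(j + 1)*(j + 2)*(j)
(5) = (k - 3)*(k^5 + 4*k^4 - 8*k^3 - 42*k^2 - 9*k + 54) = (k - 3)*(k + 3)*(k^4 + k^3 - 11*k^2 - 9*k + 18) = (k - 3)^2*(k + 3)*(k^3 + 4*k^2 + k - 6) = (k - 3)^2*(k - 1)*(k + 3)*(k^2 + 5*k + 6) = (k - 3)^2*(k - 1)*(k + 2)*(k + 3)*(k + 3)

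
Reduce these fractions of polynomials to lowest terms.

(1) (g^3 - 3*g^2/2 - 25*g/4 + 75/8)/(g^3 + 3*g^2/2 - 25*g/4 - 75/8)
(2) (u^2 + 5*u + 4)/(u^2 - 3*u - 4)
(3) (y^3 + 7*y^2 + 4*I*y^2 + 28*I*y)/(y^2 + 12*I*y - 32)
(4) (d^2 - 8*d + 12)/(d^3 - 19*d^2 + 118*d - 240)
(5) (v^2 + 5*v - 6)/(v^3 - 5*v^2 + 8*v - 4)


(1) = (2*g - 3)/(2*g + 3)
(2) = (u + 4)/(u - 4)
(3) = (y^2 + 7*y)/(y + 8*I)
(4) = (d - 2)/(d^2 - 13*d + 40)
(5) = (v + 6)/(v^2 - 4*v + 4)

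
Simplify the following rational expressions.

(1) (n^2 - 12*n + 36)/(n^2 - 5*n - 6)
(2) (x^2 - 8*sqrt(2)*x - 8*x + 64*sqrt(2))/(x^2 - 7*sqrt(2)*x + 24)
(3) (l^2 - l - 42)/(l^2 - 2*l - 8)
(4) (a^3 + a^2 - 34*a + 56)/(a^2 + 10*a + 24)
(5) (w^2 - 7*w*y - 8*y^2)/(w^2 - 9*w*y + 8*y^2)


(1) = (n - 6)/(n + 1)
(2) = (x^2 + x*(-8*sqrt(2) - 8) + 64*sqrt(2))/(x^2 - 7*sqrt(2)*x + 24)
(3) = (l^2 - l - 42)/(l^2 - 2*l - 8)
(4) = (a^3 + a^2 - 34*a + 56)/(a^2 + 10*a + 24)
(5) = (-w - y)/(-w + y)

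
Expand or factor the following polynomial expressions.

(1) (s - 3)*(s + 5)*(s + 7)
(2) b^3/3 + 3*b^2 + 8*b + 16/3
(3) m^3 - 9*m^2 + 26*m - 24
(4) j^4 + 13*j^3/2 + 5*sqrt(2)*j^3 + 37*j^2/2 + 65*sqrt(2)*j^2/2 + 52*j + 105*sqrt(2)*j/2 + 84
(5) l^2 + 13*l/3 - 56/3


(1) = s^3 + 9*s^2 - s - 105
(2) = (b/3 + 1/3)*(b + 4)^2
(3) = (m - 4)*(m - 3)*(m - 2)
(4) = (j + 3)*(j + 7/2)*(j + sqrt(2))*(j + 4*sqrt(2))
(5) = (l - 8/3)*(l + 7)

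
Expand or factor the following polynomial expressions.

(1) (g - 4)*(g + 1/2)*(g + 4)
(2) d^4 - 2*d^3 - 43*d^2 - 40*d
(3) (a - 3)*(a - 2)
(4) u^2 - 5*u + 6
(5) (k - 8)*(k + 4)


(1) = g^3 + g^2/2 - 16*g - 8
(2) = d*(d - 8)*(d + 1)*(d + 5)
(3) = a^2 - 5*a + 6
(4) = (u - 3)*(u - 2)
(5) = k^2 - 4*k - 32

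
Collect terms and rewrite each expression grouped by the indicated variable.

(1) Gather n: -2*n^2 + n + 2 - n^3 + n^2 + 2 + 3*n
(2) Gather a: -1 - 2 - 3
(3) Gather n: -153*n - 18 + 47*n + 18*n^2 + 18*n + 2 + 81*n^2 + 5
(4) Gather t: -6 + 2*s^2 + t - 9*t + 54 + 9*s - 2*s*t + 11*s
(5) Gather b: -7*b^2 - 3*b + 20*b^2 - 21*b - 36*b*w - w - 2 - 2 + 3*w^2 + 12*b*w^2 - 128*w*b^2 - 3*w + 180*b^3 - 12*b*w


(1) = -n^3 - n^2 + 4*n + 4
(2) = -6
(3) = 99*n^2 - 88*n - 11
(4) = 2*s^2 + 20*s + t*(-2*s - 8) + 48
(5) = 180*b^3 + b^2*(13 - 128*w) + b*(12*w^2 - 48*w - 24) + 3*w^2 - 4*w - 4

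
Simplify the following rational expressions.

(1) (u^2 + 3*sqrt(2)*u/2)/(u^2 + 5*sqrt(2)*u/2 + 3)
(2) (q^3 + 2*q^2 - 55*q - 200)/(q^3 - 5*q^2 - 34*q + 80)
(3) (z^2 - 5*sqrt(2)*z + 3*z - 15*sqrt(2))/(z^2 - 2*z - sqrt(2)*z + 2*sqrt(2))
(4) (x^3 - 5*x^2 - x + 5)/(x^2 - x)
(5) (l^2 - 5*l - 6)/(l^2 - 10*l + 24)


(1) = 4*u/(4*u + 4*sqrt(2))
(2) = (q + 5)/(q - 2)
(3) = (z^2 + z*(3 - 5*sqrt(2)) - 15*sqrt(2))/(z^2 + z*(-2 - sqrt(2)) + 2*sqrt(2))
(4) = (x^2 - 4*x - 5)/x
(5) = (l + 1)/(l - 4)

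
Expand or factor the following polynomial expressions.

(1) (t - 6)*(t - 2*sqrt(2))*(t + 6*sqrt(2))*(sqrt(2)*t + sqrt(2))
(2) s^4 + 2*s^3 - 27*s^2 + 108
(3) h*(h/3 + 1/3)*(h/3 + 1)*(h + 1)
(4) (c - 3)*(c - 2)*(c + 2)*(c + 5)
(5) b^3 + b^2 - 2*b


(1) = sqrt(2)*t^4 - 5*sqrt(2)*t^3 + 8*t^3 - 30*sqrt(2)*t^2 - 40*t^2 - 48*t + 120*sqrt(2)*t + 144*sqrt(2)
(2) = (s - 3)^2*(s + 2)*(s + 6)
(3) = h^4/9 + 5*h^3/9 + 7*h^2/9 + h/3
(4) = c^4 + 2*c^3 - 19*c^2 - 8*c + 60
(5) = b*(b - 1)*(b + 2)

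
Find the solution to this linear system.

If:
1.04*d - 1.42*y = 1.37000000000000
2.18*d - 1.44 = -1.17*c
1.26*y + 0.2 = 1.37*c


Then:
c = -0.22
d = 0.78
y = -0.40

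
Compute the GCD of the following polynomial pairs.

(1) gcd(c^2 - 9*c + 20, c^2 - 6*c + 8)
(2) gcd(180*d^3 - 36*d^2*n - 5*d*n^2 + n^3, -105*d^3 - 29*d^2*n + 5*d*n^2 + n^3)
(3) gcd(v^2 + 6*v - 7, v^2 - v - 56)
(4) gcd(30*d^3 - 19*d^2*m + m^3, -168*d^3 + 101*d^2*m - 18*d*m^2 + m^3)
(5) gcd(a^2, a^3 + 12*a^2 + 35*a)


(1) = gcd((c - 5)*(c - 4), (c - 4)*(c - 2)) = c - 4
(2) = gcd((-6*d + n)*(-5*d + n)*(6*d + n), (-5*d + n)*(3*d + n)*(7*d + n)) = 5*d - n
(3) = gcd((v - 1)*(v + 7), (v - 8)*(v + 7)) = v + 7
(4) = 3*d - m
(5) = a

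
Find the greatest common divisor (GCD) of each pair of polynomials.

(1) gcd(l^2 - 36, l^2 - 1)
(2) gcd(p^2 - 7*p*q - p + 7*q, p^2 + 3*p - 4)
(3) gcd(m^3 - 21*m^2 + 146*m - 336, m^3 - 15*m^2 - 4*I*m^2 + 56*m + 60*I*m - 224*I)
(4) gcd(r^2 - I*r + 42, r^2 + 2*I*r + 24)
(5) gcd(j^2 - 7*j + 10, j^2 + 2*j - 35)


(1) = gcd((l - 6)*(l + 6), (l - 1)*(l + 1)) = 1
(2) = p - 1
(3) = gcd((m - 8)*(m - 7)*(m - 6), (m - 8)*(m - 7)*(m - 4*I)) = m^2 - 15*m + 56
(4) = gcd((r - 7*I)*(r + 6*I), (r - 4*I)*(r + 6*I)) = r + 6*I
(5) = gcd((j - 5)*(j - 2), (j - 5)*(j + 7)) = j - 5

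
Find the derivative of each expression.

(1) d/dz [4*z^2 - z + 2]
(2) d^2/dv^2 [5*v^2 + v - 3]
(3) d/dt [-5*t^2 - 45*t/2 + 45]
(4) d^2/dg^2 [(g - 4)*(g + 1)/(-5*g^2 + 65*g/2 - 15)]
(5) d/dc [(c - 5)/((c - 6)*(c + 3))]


(1) = 8*z - 1
(2) = 10
(3) = -10*t - 45/2
(4) = 56*(-g^3 + 6*g^2 - 30*g + 59)/(5*(8*g^6 - 156*g^5 + 1086*g^4 - 3133*g^3 + 3258*g^2 - 1404*g + 216))
(5) = (-c^2 + 10*c - 33)/(c^4 - 6*c^3 - 27*c^2 + 108*c + 324)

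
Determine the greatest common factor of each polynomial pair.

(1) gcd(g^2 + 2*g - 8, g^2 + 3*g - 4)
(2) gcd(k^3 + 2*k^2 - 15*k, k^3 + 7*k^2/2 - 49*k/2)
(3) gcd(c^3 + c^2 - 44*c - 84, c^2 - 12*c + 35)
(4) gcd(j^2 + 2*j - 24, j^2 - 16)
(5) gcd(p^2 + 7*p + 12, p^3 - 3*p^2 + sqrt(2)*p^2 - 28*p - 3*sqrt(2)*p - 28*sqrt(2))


(1) = gcd((g - 2)*(g + 4), (g - 1)*(g + 4)) = g + 4
(2) = gcd(k*(k - 3)*(k + 5), k*(k - 7/2)*(k + 7)) = k
(3) = c - 7
(4) = gcd((j - 4)*(j + 6), (j - 4)*(j + 4)) = j - 4
(5) = gcd((p + 3)*(p + 4), (p - 7)*(p + 4)*(p + sqrt(2))) = p + 4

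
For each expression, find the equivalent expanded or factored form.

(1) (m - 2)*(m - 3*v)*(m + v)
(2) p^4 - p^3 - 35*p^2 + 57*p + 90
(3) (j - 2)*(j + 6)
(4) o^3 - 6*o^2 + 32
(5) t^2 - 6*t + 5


(1) = m^3 - 2*m^2*v - 2*m^2 - 3*m*v^2 + 4*m*v + 6*v^2
(2) = (p - 5)*(p - 3)*(p + 1)*(p + 6)
(3) = j^2 + 4*j - 12
(4) = (o - 4)^2*(o + 2)
(5) = (t - 5)*(t - 1)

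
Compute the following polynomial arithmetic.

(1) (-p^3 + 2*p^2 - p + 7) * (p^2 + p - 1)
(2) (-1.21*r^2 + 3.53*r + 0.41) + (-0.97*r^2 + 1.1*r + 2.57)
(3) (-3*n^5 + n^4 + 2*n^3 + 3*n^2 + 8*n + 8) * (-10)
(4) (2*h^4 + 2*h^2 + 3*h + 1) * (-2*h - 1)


(1) = -p^5 + p^4 + 2*p^3 + 4*p^2 + 8*p - 7
(2) = -2.18*r^2 + 4.63*r + 2.98
(3) = 30*n^5 - 10*n^4 - 20*n^3 - 30*n^2 - 80*n - 80
(4) = -4*h^5 - 2*h^4 - 4*h^3 - 8*h^2 - 5*h - 1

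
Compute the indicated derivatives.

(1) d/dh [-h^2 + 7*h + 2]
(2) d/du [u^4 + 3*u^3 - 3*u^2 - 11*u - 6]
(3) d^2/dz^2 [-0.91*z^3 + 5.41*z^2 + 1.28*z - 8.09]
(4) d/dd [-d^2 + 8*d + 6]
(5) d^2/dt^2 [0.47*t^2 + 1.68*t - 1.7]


(1) = 7 - 2*h
(2) = 4*u^3 + 9*u^2 - 6*u - 11
(3) = 10.82 - 5.46*z
(4) = 8 - 2*d
(5) = 0.940000000000000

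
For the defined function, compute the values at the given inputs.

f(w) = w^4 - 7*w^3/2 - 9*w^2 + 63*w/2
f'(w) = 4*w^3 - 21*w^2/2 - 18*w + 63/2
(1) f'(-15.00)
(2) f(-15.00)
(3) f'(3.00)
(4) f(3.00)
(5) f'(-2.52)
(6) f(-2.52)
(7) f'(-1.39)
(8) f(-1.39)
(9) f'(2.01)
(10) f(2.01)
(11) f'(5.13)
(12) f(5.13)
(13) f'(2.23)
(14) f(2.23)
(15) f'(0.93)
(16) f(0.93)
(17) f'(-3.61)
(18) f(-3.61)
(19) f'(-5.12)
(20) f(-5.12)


(1) = -15561.00
(2) = 59940.00
(3) = -9.00
(4) = 0.00
(5) = -53.83
(6) = -40.20
(7) = 25.49
(8) = -48.04
(9) = -14.62
(10) = 14.85
(11) = 202.86
(12) = 144.80
(13) = -16.50
(14) = 11.41
(15) = 8.90
(16) = 19.44
(17) = -228.54
(18) = 103.49
(19) = -688.46
(20) = 759.75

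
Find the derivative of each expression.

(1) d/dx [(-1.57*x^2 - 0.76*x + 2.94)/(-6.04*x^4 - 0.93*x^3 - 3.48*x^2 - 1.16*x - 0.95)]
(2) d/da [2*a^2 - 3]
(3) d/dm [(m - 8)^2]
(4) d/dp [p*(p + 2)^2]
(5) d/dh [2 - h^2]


(1) = (-18.9656*x^5 - 15.2313*x^4 + 69.6168*x^3 + 7.379*x^2 + 23.4454*x + 4.1324)/(36.4816*x^8 + 11.2344*x^7 + 42.9033*x^6 + 20.4856*x^5 + 25.744*x^4 + 9.8406*x^3 + 7.9576*x^2 + 2.204*x + 0.9025)
(2) = 4*a
(3) = 2*m - 16
(4) = (p + 2)*(3*p + 2)
(5) = -2*h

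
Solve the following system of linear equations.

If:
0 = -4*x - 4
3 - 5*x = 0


Then:
No Solution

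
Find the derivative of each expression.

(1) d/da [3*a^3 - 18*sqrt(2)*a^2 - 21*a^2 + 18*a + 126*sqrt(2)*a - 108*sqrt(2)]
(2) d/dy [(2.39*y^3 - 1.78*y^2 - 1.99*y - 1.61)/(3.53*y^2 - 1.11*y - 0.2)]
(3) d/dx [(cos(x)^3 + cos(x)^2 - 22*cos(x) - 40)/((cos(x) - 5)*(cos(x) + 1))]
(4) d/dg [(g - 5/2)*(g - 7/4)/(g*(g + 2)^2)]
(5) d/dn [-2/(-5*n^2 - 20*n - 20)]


(1) = 9*a^2 - 36*sqrt(2)*a - 42*a + 18 + 126*sqrt(2)
(2) = (8.4367*y^4 - 5.3058*y^3 + 7.5665*y^2 + 12.0786*y - 1.3891)/(12.4609*y^4 - 7.8366*y^3 - 0.1799*y^2 + 0.444*y + 0.04)
(3) = (sin(x)^2 - 2*cos(x) + 1)*sin(x)/(cos(x) + 1)^2
(4) = (-8*g^3 + 84*g^2 - 105*g - 70)/(8*g^2*(g^3 + 6*g^2 + 12*g + 8))
(5) = 4*(-n - 2)/(5*(n^2 + 4*n + 4)^2)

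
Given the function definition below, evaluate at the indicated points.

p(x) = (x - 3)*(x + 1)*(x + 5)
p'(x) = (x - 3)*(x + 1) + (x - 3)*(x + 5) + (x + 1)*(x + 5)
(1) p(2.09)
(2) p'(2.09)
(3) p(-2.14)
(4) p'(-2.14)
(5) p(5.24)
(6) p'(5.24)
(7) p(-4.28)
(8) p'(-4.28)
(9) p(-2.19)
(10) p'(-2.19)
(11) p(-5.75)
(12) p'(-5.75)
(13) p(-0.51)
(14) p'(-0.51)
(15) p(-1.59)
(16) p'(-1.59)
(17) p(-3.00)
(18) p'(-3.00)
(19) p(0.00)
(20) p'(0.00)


(1) = -19.94
(2) = 12.64
(3) = 16.76
(4) = -12.10
(5) = 143.13
(6) = 100.81
(7) = 17.19
(8) = 16.28
(9) = 17.35
(10) = -11.75
(11) = -31.17
(12) = 51.69
(13) = -7.72
(14) = -15.28
(15) = 9.23
(16) = -14.96
(17) = 24.00
(18) = -4.00
(19) = -15.00
(20) = -13.00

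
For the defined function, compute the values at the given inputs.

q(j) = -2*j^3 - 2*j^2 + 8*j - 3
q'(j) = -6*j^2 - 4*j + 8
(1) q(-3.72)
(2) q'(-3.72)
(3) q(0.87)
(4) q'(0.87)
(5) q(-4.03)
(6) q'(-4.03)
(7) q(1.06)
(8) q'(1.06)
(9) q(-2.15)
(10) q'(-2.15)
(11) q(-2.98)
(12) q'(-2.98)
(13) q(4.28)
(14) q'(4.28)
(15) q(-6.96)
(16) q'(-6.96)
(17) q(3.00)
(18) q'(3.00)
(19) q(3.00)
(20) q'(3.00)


(1) = 42.52
(2) = -60.15
(3) = 1.13
(4) = -0.02
(5) = 63.18
(6) = -73.33
(7) = 0.85
(8) = -2.98
(9) = -9.57
(10) = -11.13
(11) = 8.33
(12) = -33.36
(13) = -162.20
(14) = -119.03
(15) = 518.74
(16) = -254.81
(17) = -51.00
(18) = -58.00
(19) = -51.00
(20) = -58.00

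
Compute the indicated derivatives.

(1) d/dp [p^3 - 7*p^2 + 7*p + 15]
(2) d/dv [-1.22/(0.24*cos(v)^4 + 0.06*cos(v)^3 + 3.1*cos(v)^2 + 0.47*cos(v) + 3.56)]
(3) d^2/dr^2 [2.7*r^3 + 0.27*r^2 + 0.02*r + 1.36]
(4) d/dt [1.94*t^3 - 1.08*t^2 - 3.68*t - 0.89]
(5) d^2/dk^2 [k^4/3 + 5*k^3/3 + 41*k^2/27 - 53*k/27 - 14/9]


(1) = 3*p^2 - 14*p + 7
(2) = -(1.1712*cos(v)^3 + 0.2196*cos(v)^2 + 7.564*cos(v) + 0.5734)*sin(v)/(0.24*cos(v)^4 + 0.06*cos(v)^3 + 3.1*cos(v)^2 + 0.47*cos(v) + 3.56)^2
(3) = 16.2*r + 0.54
(4) = 5.82*t^2 - 2.16*t - 3.68
(5) = 4*k^2 + 10*k + 82/27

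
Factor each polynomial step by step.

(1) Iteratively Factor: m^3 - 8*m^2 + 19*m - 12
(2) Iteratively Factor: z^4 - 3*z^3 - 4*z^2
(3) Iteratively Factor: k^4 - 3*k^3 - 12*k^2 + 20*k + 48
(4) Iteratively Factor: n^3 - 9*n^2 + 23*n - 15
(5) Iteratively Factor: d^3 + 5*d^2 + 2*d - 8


(1) = (m - 3)*(m^2 - 5*m + 4) = (m - 4)*(m - 3)*(m - 1)
(2) = (z + 1)*(z^3 - 4*z^2) = z*(z + 1)*(z^2 - 4*z) = z^2*(z + 1)*(z - 4)
(3) = (k + 2)*(k^3 - 5*k^2 - 2*k + 24) = (k + 2)^2*(k^2 - 7*k + 12) = (k - 3)*(k + 2)^2*(k - 4)
(4) = (n - 1)*(n^2 - 8*n + 15) = (n - 3)*(n - 1)*(n - 5)
(5) = (d - 1)*(d^2 + 6*d + 8) = (d - 1)*(d + 4)*(d + 2)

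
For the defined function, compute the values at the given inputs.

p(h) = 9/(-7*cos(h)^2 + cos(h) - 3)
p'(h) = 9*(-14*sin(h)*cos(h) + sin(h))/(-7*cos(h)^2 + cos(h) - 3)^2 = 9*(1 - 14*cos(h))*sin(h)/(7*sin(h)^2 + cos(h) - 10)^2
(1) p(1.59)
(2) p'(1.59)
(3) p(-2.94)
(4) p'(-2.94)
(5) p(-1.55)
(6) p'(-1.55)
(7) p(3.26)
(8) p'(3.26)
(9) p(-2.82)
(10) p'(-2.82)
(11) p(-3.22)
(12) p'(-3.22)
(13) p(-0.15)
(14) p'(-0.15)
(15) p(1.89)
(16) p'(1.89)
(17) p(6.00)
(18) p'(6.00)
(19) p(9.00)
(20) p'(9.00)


(1) = -2.98
(2) = 1.25
(3) = -0.84
(4) = -0.23
(5) = -3.02
(6) = -0.72
(7) = -0.83
(8) = -0.13
(9) = -0.88
(10) = -0.39
(11) = -0.82
(12) = 0.09
(13) = -1.02
(14) = 0.22
(15) = -2.25
(16) = 2.88
(17) = -1.06
(18) = 0.43
(19) = -0.93
(20) = 0.54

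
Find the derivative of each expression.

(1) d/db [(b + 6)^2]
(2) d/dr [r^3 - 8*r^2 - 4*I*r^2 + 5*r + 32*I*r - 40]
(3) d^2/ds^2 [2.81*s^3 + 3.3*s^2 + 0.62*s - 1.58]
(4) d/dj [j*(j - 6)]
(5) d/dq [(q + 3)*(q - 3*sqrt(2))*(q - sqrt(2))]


(1) = 2*b + 12
(2) = 3*r^2 - 16*r - 8*I*r + 5 + 32*I
(3) = 16.86*s + 6.6
(4) = 2*j - 6
(5) = 3*q^2 - 8*sqrt(2)*q + 6*q - 12*sqrt(2) + 6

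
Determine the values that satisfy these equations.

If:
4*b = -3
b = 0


Then:
No Solution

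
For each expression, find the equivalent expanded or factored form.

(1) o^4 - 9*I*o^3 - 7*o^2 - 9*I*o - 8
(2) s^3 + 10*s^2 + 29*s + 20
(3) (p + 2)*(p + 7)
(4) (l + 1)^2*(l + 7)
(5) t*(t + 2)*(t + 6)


(1) = (o - 8*I)*(o - I)^2*(o + I)
(2) = (s + 1)*(s + 4)*(s + 5)
(3) = p^2 + 9*p + 14
(4) = l^3 + 9*l^2 + 15*l + 7
(5) = t^3 + 8*t^2 + 12*t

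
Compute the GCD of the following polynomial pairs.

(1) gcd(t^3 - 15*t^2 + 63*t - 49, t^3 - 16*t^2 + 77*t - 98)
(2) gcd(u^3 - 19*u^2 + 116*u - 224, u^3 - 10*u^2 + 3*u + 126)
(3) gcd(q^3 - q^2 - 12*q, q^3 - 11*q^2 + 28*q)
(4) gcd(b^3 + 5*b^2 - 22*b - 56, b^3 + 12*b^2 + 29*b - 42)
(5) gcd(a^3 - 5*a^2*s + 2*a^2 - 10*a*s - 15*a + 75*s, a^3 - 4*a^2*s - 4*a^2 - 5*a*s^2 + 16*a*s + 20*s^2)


(1) = gcd((t - 7)^2*(t - 1), (t - 7)^2*(t - 2)) = t^2 - 14*t + 49
(2) = gcd((u - 8)*(u - 7)*(u - 4), (u - 7)*(u - 6)*(u + 3)) = u - 7
(3) = q^2 - 4*q
(4) = gcd((b - 4)*(b + 2)*(b + 7), (b - 1)*(b + 6)*(b + 7)) = b + 7
(5) = -a + 5*s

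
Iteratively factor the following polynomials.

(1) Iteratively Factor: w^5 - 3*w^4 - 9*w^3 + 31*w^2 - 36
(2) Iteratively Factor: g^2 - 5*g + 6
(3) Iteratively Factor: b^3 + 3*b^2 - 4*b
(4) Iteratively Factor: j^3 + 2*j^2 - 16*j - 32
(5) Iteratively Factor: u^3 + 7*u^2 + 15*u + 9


(1) = (w - 3)*(w^4 - 9*w^2 + 4*w + 12) = (w - 3)*(w + 1)*(w^3 - w^2 - 8*w + 12) = (w - 3)*(w - 2)*(w + 1)*(w^2 + w - 6) = (w - 3)*(w - 2)*(w + 1)*(w + 3)*(w - 2)
(2) = (g - 3)*(g - 2)
(3) = (b - 1)*(b^2 + 4*b) = b*(b - 1)*(b + 4)
(4) = (j + 4)*(j^2 - 2*j - 8) = (j + 2)*(j + 4)*(j - 4)
(5) = (u + 3)*(u^2 + 4*u + 3) = (u + 3)^2*(u + 1)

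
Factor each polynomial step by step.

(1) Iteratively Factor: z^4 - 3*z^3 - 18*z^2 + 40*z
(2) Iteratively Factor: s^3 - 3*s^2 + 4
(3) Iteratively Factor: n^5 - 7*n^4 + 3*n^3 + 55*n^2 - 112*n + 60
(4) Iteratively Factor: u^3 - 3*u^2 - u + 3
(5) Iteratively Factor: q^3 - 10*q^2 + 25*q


(1) = (z - 5)*(z^3 + 2*z^2 - 8*z) = (z - 5)*(z + 4)*(z^2 - 2*z) = z*(z - 5)*(z + 4)*(z - 2)
(2) = (s + 1)*(s^2 - 4*s + 4) = (s - 2)*(s + 1)*(s - 2)
(3) = (n - 5)*(n^4 - 2*n^3 - 7*n^2 + 20*n - 12) = (n - 5)*(n - 2)*(n^3 - 7*n + 6) = (n - 5)*(n - 2)*(n + 3)*(n^2 - 3*n + 2) = (n - 5)*(n - 2)^2*(n + 3)*(n - 1)
(4) = (u + 1)*(u^2 - 4*u + 3) = (u - 3)*(u + 1)*(u - 1)
(5) = (q - 5)*(q^2 - 5*q) = q*(q - 5)*(q - 5)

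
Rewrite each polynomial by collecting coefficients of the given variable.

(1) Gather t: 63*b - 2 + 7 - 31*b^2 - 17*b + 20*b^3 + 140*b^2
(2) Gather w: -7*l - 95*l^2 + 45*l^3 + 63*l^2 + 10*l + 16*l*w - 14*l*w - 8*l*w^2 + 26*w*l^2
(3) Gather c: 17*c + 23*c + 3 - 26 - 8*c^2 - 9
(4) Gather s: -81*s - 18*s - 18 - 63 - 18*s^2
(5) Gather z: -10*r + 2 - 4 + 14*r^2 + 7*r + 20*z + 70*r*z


(1) = 20*b^3 + 109*b^2 + 46*b + 5
(2) = 45*l^3 - 32*l^2 - 8*l*w^2 + 3*l + w*(26*l^2 + 2*l)
(3) = -8*c^2 + 40*c - 32
(4) = -18*s^2 - 99*s - 81
(5) = 14*r^2 - 3*r + z*(70*r + 20) - 2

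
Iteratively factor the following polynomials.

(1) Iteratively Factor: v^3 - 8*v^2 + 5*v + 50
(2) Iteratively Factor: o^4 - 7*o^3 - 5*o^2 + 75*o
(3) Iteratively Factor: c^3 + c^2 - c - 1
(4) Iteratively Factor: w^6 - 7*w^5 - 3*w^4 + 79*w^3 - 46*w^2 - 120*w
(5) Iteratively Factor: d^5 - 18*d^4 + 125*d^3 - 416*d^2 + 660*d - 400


(1) = (v - 5)*(v^2 - 3*v - 10) = (v - 5)*(v + 2)*(v - 5)
(2) = (o - 5)*(o^3 - 2*o^2 - 15*o) = (o - 5)*(o + 3)*(o^2 - 5*o) = o*(o - 5)*(o + 3)*(o - 5)
(3) = (c - 1)*(c^2 + 2*c + 1) = (c - 1)*(c + 1)*(c + 1)
(4) = (w + 1)*(w^5 - 8*w^4 + 5*w^3 + 74*w^2 - 120*w) = (w - 4)*(w + 1)*(w^4 - 4*w^3 - 11*w^2 + 30*w) = (w - 4)*(w + 1)*(w + 3)*(w^3 - 7*w^2 + 10*w) = w*(w - 4)*(w + 1)*(w + 3)*(w^2 - 7*w + 10) = w*(w - 4)*(w - 2)*(w + 1)*(w + 3)*(w - 5)
(5) = (d - 2)*(d^4 - 16*d^3 + 93*d^2 - 230*d + 200) = (d - 5)*(d - 2)*(d^3 - 11*d^2 + 38*d - 40) = (d - 5)^2*(d - 2)*(d^2 - 6*d + 8) = (d - 5)^2*(d - 2)^2*(d - 4)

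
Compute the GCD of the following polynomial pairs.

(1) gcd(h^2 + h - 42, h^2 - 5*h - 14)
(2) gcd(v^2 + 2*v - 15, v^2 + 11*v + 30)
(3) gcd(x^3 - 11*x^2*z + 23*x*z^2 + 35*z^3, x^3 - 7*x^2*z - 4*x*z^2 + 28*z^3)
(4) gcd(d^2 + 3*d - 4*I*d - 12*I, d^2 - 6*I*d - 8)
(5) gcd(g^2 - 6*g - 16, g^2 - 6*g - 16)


(1) = gcd((h - 6)*(h + 7), (h - 7)*(h + 2)) = 1
(2) = v + 5
(3) = gcd((x - 7*z)*(x - 5*z)*(x + z), (x - 7*z)*(x - 2*z)*(x + 2*z)) = x - 7*z
(4) = d - 4*I
(5) = gcd((g - 8)*(g + 2), (g - 8)*(g + 2)) = g^2 - 6*g - 16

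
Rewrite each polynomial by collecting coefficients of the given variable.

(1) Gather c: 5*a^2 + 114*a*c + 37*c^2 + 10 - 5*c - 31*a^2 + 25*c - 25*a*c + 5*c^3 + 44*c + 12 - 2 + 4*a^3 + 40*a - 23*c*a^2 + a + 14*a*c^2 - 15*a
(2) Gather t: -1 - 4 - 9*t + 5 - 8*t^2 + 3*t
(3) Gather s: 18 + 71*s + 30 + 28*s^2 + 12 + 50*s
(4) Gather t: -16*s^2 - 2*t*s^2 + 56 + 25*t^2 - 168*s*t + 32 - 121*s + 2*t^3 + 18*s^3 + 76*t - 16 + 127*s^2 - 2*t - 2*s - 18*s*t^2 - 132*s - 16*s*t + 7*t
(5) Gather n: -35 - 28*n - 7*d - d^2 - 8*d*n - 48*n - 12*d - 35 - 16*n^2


(1) = 4*a^3 - 26*a^2 + 26*a + 5*c^3 + c^2*(14*a + 37) + c*(-23*a^2 + 89*a + 64) + 20
(2) = -8*t^2 - 6*t
(3) = 28*s^2 + 121*s + 60
(4) = 18*s^3 + 111*s^2 - 255*s + 2*t^3 + t^2*(25 - 18*s) + t*(-2*s^2 - 184*s + 81) + 72
(5) = -d^2 - 19*d - 16*n^2 + n*(-8*d - 76) - 70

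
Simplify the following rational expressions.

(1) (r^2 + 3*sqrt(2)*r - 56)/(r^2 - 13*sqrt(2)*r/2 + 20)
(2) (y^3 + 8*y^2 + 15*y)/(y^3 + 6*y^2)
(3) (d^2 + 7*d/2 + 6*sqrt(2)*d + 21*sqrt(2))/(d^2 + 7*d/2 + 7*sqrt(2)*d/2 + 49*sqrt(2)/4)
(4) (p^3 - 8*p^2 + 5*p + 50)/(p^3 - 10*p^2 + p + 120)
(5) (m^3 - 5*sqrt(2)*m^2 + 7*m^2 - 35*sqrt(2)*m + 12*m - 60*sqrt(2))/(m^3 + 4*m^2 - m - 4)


(1) = (2*r + 14*sqrt(2))/(2*r - 5*sqrt(2))
(2) = (y^2 + 8*y + 15)/(y^2 + 6*y)
(3) = (8*d + 48*sqrt(2))/(8*d + 28*sqrt(2))
(4) = (p^2 - 3*p - 10)/(p^2 - 5*p - 24)
(5) = (m^2 + m*(3 - 5*sqrt(2)) - 15*sqrt(2))/(m^2 - 1)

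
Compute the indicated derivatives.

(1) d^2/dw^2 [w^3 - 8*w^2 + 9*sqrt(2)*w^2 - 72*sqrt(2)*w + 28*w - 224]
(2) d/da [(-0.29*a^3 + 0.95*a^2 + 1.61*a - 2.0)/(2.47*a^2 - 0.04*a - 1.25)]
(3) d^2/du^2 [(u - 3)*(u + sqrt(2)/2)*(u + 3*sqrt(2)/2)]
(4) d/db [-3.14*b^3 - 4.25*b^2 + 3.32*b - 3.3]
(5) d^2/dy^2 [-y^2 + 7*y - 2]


(1) = 6*w - 16 + 18*sqrt(2)
(2) = (-0.7163*a^4 + 0.0232*a^3 - 2.9272*a^2 + 7.505*a - 2.0925)/(6.1009*a^4 - 0.1976*a^3 - 6.1734*a^2 + 0.1*a + 1.5625)
(3) = 6*u - 6 + 4*sqrt(2)
(4) = -9.42*b^2 - 8.5*b + 3.32
(5) = -2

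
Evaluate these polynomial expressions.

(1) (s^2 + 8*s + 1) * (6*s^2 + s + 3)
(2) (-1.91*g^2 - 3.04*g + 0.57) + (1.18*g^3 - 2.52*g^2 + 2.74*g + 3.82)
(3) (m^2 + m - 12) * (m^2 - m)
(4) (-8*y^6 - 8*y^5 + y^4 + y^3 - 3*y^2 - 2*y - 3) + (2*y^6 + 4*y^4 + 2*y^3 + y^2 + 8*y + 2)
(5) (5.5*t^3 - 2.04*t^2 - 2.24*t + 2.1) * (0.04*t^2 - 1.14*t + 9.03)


(1) = 6*s^4 + 49*s^3 + 17*s^2 + 25*s + 3
(2) = 1.18*g^3 - 4.43*g^2 - 0.3*g + 4.39
(3) = m^4 - 13*m^2 + 12*m
(4) = -6*y^6 - 8*y^5 + 5*y^4 + 3*y^3 - 2*y^2 + 6*y - 1
(5) = 0.22*t^5 - 6.3516*t^4 + 51.901*t^3 - 15.7836*t^2 - 22.6212*t + 18.963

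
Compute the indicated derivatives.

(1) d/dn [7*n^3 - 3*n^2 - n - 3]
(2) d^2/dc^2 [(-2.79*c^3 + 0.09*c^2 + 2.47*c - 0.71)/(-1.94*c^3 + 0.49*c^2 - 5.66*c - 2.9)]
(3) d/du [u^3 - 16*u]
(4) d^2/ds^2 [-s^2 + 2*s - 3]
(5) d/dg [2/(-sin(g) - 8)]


(1) = 21*n^2 - 6*n - 1
(2) = (4.6269*c^6 - 239.588448*c^5 - 136.2753*c^4 + 235.535642*c^3 + 488.55699*c^2 + 83.942736*c + 127.079732)/(7.301384*c^9 - 5.532492*c^8 + 65.30331*c^7 + 0.343295*c^6 + 173.98365*c^5 + 146.055498*c^4 + 182.010536*c^3 + 266.34702*c^2 + 142.8018*c + 24.389)
(3) = 3*u^2 - 16
(4) = -2
(5) = 2*cos(g)/(sin(g) + 8)^2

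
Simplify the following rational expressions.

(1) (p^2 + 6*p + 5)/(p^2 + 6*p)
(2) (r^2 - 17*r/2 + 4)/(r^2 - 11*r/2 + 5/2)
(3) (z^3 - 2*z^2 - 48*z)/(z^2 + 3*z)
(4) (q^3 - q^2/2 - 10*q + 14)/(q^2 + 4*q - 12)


(1) = (p^2 + 6*p + 5)/(p^2 + 6*p)
(2) = (r - 8)/(r - 5)
(3) = (z^2 - 2*z - 48)/(z + 3)
(4) = (2*q^2 + 3*q - 14)/(2*q + 12)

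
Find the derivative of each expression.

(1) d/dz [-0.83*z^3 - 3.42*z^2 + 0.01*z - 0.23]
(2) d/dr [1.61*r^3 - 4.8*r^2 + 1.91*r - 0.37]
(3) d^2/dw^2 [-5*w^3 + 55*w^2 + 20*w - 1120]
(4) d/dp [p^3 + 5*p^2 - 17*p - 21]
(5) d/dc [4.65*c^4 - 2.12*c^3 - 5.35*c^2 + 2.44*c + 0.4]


(1) = -2.49*z^2 - 6.84*z + 0.01
(2) = 4.83*r^2 - 9.6*r + 1.91
(3) = 110 - 30*w
(4) = 3*p^2 + 10*p - 17
(5) = 18.6*c^3 - 6.36*c^2 - 10.7*c + 2.44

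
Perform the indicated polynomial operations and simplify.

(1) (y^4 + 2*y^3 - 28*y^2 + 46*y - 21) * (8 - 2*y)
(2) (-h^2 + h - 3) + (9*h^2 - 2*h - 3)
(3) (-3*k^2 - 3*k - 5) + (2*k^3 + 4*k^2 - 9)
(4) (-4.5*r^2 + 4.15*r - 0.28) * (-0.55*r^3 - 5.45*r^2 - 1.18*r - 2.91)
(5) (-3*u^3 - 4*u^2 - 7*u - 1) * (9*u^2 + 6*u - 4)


(1) = -2*y^5 + 4*y^4 + 72*y^3 - 316*y^2 + 410*y - 168
(2) = 8*h^2 - h - 6
(3) = 2*k^3 + k^2 - 3*k - 14
(4) = 2.475*r^5 + 22.2425*r^4 - 17.1535*r^3 + 9.724*r^2 - 11.7461*r + 0.8148
(5) = -27*u^5 - 54*u^4 - 75*u^3 - 35*u^2 + 22*u + 4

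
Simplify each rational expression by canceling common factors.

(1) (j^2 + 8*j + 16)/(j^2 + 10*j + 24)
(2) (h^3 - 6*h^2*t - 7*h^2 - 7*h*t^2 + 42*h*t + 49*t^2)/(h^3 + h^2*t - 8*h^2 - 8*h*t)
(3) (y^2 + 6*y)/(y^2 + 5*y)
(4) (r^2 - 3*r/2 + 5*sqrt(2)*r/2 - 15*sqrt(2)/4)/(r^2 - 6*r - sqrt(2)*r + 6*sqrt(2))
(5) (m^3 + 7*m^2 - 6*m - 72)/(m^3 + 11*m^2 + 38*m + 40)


(1) = (j + 4)/(j + 6)
(2) = (h^2 - 7*h*t - 7*h + 49*t)/(h^2 - 8*h)
(3) = (y + 6)/(y + 5)
(4) = (4*r^2 + r*(-6 + 10*sqrt(2)) - 15*sqrt(2))/(4*r^2 + r*(-24 - 4*sqrt(2)) + 24*sqrt(2))
(5) = (m^2 + 3*m - 18)/(m^2 + 7*m + 10)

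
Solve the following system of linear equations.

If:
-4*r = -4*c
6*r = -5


Then:
c = -5/6
r = -5/6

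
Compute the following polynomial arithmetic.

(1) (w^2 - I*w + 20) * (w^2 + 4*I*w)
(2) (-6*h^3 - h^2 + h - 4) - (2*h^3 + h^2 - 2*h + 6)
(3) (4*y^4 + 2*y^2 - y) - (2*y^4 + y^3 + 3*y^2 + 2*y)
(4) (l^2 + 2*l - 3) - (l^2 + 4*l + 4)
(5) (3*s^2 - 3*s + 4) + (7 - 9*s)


(1) = w^4 + 3*I*w^3 + 24*w^2 + 80*I*w
(2) = -8*h^3 - 2*h^2 + 3*h - 10
(3) = 2*y^4 - y^3 - y^2 - 3*y
(4) = -2*l - 7
(5) = 3*s^2 - 12*s + 11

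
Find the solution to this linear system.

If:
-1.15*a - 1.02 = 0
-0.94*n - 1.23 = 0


Then:
a = -0.89
n = -1.31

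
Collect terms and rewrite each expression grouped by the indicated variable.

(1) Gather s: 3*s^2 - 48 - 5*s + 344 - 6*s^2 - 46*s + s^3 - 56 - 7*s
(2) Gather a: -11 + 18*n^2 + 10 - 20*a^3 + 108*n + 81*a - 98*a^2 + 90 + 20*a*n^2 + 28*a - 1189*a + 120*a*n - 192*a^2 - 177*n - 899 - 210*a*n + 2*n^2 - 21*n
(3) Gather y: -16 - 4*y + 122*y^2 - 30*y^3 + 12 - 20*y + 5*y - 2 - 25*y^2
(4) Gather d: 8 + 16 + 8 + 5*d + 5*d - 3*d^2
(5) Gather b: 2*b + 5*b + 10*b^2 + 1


(1) = s^3 - 3*s^2 - 58*s + 240
(2) = -20*a^3 - 290*a^2 + a*(20*n^2 - 90*n - 1080) + 20*n^2 - 90*n - 810
(3) = -30*y^3 + 97*y^2 - 19*y - 6
(4) = -3*d^2 + 10*d + 32
(5) = 10*b^2 + 7*b + 1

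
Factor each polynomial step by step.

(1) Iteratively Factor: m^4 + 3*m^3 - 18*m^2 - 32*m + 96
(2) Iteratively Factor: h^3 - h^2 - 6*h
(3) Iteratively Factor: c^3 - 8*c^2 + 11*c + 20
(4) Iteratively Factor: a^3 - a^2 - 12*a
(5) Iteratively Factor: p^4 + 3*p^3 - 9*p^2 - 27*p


(1) = (m + 4)*(m^3 - m^2 - 14*m + 24) = (m - 2)*(m + 4)*(m^2 + m - 12) = (m - 2)*(m + 4)^2*(m - 3)
(2) = (h + 2)*(h^2 - 3*h) = (h - 3)*(h + 2)*(h)
(3) = (c + 1)*(c^2 - 9*c + 20) = (c - 4)*(c + 1)*(c - 5)
(4) = (a)*(a^2 - a - 12) = a*(a - 4)*(a + 3)
(5) = (p + 3)*(p^3 - 9*p) = (p - 3)*(p + 3)*(p^2 + 3*p) = p*(p - 3)*(p + 3)*(p + 3)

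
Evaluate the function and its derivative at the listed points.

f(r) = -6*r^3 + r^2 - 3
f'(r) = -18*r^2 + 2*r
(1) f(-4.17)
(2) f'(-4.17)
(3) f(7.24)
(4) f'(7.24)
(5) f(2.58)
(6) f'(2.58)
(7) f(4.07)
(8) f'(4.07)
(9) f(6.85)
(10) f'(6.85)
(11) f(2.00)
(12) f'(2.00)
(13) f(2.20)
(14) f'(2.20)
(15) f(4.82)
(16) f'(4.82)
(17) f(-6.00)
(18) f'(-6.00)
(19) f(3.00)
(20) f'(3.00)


(1) = 449.46
(2) = -321.34
(3) = -2227.60
(4) = -929.04
(5) = -99.38
(6) = -114.66
(7) = -390.95
(8) = -290.03
(9) = -1884.59
(10) = -830.90
(11) = -47.00
(12) = -68.00
(13) = -62.05
(14) = -82.72
(15) = -651.65
(16) = -408.54
(17) = 1329.00
(18) = -660.00
(19) = -156.00
(20) = -156.00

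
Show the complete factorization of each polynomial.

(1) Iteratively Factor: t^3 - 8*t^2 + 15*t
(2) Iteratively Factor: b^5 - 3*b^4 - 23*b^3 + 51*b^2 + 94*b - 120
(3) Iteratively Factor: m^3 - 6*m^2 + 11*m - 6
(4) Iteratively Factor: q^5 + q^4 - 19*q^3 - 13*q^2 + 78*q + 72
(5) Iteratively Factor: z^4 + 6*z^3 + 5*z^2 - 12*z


(1) = (t - 5)*(t^2 - 3*t) = t*(t - 5)*(t - 3)
(2) = (b + 4)*(b^4 - 7*b^3 + 5*b^2 + 31*b - 30) = (b + 2)*(b + 4)*(b^3 - 9*b^2 + 23*b - 15) = (b - 5)*(b + 2)*(b + 4)*(b^2 - 4*b + 3) = (b - 5)*(b - 1)*(b + 2)*(b + 4)*(b - 3)
(3) = (m - 3)*(m^2 - 3*m + 2) = (m - 3)*(m - 1)*(m - 2)
(4) = (q - 3)*(q^4 + 4*q^3 - 7*q^2 - 34*q - 24) = (q - 3)*(q + 1)*(q^3 + 3*q^2 - 10*q - 24) = (q - 3)^2*(q + 1)*(q^2 + 6*q + 8) = (q - 3)^2*(q + 1)*(q + 4)*(q + 2)
(5) = (z + 3)*(z^3 + 3*z^2 - 4*z) = (z + 3)*(z + 4)*(z^2 - z) = (z - 1)*(z + 3)*(z + 4)*(z)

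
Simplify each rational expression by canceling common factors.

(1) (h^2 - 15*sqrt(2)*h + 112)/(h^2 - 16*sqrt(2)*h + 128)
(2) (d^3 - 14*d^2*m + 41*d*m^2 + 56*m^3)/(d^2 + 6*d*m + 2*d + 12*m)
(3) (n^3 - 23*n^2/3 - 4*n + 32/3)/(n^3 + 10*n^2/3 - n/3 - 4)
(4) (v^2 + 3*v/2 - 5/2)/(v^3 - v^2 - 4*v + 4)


(1) = (h - 7*sqrt(2))/(h - 8*sqrt(2))
(2) = (d^3 - 14*d^2*m + 41*d*m^2 + 56*m^3)/(d^2 + 6*d*m + 2*d + 12*m)
(3) = (n - 8)/(n + 3)
(4) = (2*v + 5)/(2*v^2 - 8)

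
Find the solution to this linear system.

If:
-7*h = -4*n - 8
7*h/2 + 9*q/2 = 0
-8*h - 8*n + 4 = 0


Then:
h = 10/11
n = -9/22
q = -70/99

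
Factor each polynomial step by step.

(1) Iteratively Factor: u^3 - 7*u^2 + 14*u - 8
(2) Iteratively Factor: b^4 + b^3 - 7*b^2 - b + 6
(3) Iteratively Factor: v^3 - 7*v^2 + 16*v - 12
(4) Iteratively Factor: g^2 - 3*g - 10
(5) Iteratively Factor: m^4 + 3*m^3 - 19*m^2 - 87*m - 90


(1) = (u - 1)*(u^2 - 6*u + 8) = (u - 2)*(u - 1)*(u - 4)
(2) = (b + 1)*(b^3 - 7*b + 6) = (b - 1)*(b + 1)*(b^2 + b - 6) = (b - 2)*(b - 1)*(b + 1)*(b + 3)
(3) = (v - 2)*(v^2 - 5*v + 6) = (v - 3)*(v - 2)*(v - 2)
(4) = (g - 5)*(g + 2)
(5) = (m + 2)*(m^3 + m^2 - 21*m - 45) = (m + 2)*(m + 3)*(m^2 - 2*m - 15) = (m - 5)*(m + 2)*(m + 3)*(m + 3)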